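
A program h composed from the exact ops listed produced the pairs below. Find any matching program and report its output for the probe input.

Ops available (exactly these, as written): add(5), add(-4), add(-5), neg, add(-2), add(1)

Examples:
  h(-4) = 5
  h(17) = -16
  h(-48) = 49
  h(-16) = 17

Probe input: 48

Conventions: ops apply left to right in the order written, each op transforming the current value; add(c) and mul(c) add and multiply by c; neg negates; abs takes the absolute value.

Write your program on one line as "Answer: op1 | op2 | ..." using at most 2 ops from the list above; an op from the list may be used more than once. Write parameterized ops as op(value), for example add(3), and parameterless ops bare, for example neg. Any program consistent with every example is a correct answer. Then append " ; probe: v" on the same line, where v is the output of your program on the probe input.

neg | add(1) ; probe: -47

Check, running the answer program on each example:
  -4 -> 4 -> 5
  17 -> -17 -> -16
  -48 -> 48 -> 49
  -16 -> 16 -> 17
  probe: 48 -> -48 -> -47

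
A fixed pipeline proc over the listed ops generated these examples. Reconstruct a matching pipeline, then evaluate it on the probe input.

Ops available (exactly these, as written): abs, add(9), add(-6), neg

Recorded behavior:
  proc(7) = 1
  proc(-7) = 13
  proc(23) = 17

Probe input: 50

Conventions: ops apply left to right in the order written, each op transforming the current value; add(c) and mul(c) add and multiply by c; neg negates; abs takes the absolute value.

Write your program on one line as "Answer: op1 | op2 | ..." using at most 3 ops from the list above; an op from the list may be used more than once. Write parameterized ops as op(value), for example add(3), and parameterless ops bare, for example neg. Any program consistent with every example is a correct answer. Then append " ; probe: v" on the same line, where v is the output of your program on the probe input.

add(-6) | abs ; probe: 44

Check, running the answer program on each example:
  7 -> 1 -> 1
  -7 -> -13 -> 13
  23 -> 17 -> 17
  probe: 50 -> 44 -> 44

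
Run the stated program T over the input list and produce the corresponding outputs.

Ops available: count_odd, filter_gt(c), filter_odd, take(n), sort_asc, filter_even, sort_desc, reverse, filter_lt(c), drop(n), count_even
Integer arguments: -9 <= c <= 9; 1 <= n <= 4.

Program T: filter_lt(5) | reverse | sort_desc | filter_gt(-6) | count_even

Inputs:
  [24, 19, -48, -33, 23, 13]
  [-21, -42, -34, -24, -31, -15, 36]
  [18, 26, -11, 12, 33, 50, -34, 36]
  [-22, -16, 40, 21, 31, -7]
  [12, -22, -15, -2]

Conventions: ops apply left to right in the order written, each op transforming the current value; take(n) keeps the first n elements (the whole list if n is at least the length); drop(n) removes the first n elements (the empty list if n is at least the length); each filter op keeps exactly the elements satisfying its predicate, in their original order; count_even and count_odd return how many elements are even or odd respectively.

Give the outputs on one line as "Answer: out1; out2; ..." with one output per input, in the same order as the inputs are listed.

Execution, op by op:
  [24, 19, -48, -33, 23, 13] -> [-48, -33] -> [-33, -48] -> [-33, -48] -> [] -> 0
  [-21, -42, -34, -24, -31, -15, 36] -> [-21, -42, -34, -24, -31, -15] -> [-15, -31, -24, -34, -42, -21] -> [-15, -21, -24, -31, -34, -42] -> [] -> 0
  [18, 26, -11, 12, 33, 50, -34, 36] -> [-11, -34] -> [-34, -11] -> [-11, -34] -> [] -> 0
  [-22, -16, 40, 21, 31, -7] -> [-22, -16, -7] -> [-7, -16, -22] -> [-7, -16, -22] -> [] -> 0
  [12, -22, -15, -2] -> [-22, -15, -2] -> [-2, -15, -22] -> [-2, -15, -22] -> [-2] -> 1

0; 0; 0; 0; 1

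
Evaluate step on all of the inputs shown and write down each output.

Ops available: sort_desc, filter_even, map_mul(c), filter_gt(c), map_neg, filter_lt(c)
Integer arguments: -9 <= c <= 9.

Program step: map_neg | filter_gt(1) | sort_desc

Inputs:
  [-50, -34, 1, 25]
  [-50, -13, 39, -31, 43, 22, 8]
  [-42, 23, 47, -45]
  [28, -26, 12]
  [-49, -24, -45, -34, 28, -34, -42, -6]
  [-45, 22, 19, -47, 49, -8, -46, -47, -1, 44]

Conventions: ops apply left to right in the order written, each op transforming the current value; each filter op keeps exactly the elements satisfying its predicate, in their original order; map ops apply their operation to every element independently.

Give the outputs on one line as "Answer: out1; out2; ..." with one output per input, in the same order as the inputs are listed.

[50, 34]; [50, 31, 13]; [45, 42]; [26]; [49, 45, 42, 34, 34, 24, 6]; [47, 47, 46, 45, 8]

Execution, op by op:
  [-50, -34, 1, 25] -> [50, 34, -1, -25] -> [50, 34] -> [50, 34]
  [-50, -13, 39, -31, 43, 22, 8] -> [50, 13, -39, 31, -43, -22, -8] -> [50, 13, 31] -> [50, 31, 13]
  [-42, 23, 47, -45] -> [42, -23, -47, 45] -> [42, 45] -> [45, 42]
  [28, -26, 12] -> [-28, 26, -12] -> [26] -> [26]
  [-49, -24, -45, -34, 28, -34, -42, -6] -> [49, 24, 45, 34, -28, 34, 42, 6] -> [49, 24, 45, 34, 34, 42, 6] -> [49, 45, 42, 34, 34, 24, 6]
  [-45, 22, 19, -47, 49, -8, -46, -47, -1, 44] -> [45, -22, -19, 47, -49, 8, 46, 47, 1, -44] -> [45, 47, 8, 46, 47] -> [47, 47, 46, 45, 8]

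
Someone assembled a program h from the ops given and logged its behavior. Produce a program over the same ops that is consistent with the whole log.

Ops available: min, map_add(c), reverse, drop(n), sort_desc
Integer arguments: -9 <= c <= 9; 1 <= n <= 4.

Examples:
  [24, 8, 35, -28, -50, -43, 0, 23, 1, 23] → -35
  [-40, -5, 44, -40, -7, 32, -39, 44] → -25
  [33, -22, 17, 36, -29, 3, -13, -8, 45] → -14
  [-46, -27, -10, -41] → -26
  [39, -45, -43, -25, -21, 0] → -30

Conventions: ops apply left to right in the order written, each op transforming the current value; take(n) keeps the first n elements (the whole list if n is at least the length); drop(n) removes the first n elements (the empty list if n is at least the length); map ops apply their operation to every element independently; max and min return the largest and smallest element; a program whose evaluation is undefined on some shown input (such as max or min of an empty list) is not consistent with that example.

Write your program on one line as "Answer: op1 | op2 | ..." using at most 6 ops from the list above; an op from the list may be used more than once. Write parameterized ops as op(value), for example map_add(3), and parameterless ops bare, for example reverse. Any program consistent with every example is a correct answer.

map_add(2) | drop(1) | map_add(4) | map_add(9) | sort_desc | min

Check, running the answer program on each example:
  [24, 8, 35, -28, -50, -43, 0, 23, 1, 23] -> [26, 10, 37, -26, -48, -41, 2, 25, 3, 25] -> [10, 37, -26, -48, -41, 2, 25, 3, 25] -> [14, 41, -22, -44, -37, 6, 29, 7, 29] -> [23, 50, -13, -35, -28, 15, 38, 16, 38] -> [50, 38, 38, 23, 16, 15, -13, -28, -35] -> -35
  [-40, -5, 44, -40, -7, 32, -39, 44] -> [-38, -3, 46, -38, -5, 34, -37, 46] -> [-3, 46, -38, -5, 34, -37, 46] -> [1, 50, -34, -1, 38, -33, 50] -> [10, 59, -25, 8, 47, -24, 59] -> [59, 59, 47, 10, 8, -24, -25] -> -25
  [33, -22, 17, 36, -29, 3, -13, -8, 45] -> [35, -20, 19, 38, -27, 5, -11, -6, 47] -> [-20, 19, 38, -27, 5, -11, -6, 47] -> [-16, 23, 42, -23, 9, -7, -2, 51] -> [-7, 32, 51, -14, 18, 2, 7, 60] -> [60, 51, 32, 18, 7, 2, -7, -14] -> -14
  [-46, -27, -10, -41] -> [-44, -25, -8, -39] -> [-25, -8, -39] -> [-21, -4, -35] -> [-12, 5, -26] -> [5, -12, -26] -> -26
  [39, -45, -43, -25, -21, 0] -> [41, -43, -41, -23, -19, 2] -> [-43, -41, -23, -19, 2] -> [-39, -37, -19, -15, 6] -> [-30, -28, -10, -6, 15] -> [15, -6, -10, -28, -30] -> -30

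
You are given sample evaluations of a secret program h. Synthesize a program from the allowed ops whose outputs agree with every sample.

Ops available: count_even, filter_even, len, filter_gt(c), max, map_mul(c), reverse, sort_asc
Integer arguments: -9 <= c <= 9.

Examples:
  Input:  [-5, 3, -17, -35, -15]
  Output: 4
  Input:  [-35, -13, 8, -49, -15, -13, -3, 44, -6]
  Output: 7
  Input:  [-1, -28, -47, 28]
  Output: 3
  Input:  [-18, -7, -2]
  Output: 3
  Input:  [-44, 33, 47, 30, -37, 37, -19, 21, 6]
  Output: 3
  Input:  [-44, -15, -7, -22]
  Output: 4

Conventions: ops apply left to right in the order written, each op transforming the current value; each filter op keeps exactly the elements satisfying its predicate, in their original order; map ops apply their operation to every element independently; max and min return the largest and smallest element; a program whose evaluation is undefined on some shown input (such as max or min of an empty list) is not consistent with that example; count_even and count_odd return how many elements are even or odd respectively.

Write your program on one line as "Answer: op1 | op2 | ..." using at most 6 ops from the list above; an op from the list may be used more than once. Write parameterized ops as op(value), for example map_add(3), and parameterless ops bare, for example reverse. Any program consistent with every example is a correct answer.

reverse | sort_asc | map_mul(-3) | filter_gt(0) | len

Check, running the answer program on each example:
  [-5, 3, -17, -35, -15] -> [-15, -35, -17, 3, -5] -> [-35, -17, -15, -5, 3] -> [105, 51, 45, 15, -9] -> [105, 51, 45, 15] -> 4
  [-35, -13, 8, -49, -15, -13, -3, 44, -6] -> [-6, 44, -3, -13, -15, -49, 8, -13, -35] -> [-49, -35, -15, -13, -13, -6, -3, 8, 44] -> [147, 105, 45, 39, 39, 18, 9, -24, -132] -> [147, 105, 45, 39, 39, 18, 9] -> 7
  [-1, -28, -47, 28] -> [28, -47, -28, -1] -> [-47, -28, -1, 28] -> [141, 84, 3, -84] -> [141, 84, 3] -> 3
  [-18, -7, -2] -> [-2, -7, -18] -> [-18, -7, -2] -> [54, 21, 6] -> [54, 21, 6] -> 3
  [-44, 33, 47, 30, -37, 37, -19, 21, 6] -> [6, 21, -19, 37, -37, 30, 47, 33, -44] -> [-44, -37, -19, 6, 21, 30, 33, 37, 47] -> [132, 111, 57, -18, -63, -90, -99, -111, -141] -> [132, 111, 57] -> 3
  [-44, -15, -7, -22] -> [-22, -7, -15, -44] -> [-44, -22, -15, -7] -> [132, 66, 45, 21] -> [132, 66, 45, 21] -> 4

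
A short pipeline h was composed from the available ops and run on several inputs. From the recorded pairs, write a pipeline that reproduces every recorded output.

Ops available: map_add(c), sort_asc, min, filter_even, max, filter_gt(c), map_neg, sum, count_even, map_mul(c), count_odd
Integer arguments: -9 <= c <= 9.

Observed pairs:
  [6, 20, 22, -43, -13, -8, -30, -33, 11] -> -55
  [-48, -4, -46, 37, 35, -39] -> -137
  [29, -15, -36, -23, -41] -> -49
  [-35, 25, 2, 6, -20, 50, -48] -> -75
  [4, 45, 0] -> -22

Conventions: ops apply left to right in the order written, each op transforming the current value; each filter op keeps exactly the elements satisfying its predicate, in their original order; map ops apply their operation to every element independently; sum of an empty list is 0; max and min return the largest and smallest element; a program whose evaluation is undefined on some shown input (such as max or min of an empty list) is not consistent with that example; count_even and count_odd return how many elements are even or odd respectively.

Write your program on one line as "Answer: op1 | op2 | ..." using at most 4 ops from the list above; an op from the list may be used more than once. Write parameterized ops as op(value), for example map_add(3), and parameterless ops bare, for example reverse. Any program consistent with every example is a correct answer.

map_add(-6) | filter_even | map_add(-7) | sum

Check, running the answer program on each example:
  [6, 20, 22, -43, -13, -8, -30, -33, 11] -> [0, 14, 16, -49, -19, -14, -36, -39, 5] -> [0, 14, 16, -14, -36] -> [-7, 7, 9, -21, -43] -> -55
  [-48, -4, -46, 37, 35, -39] -> [-54, -10, -52, 31, 29, -45] -> [-54, -10, -52] -> [-61, -17, -59] -> -137
  [29, -15, -36, -23, -41] -> [23, -21, -42, -29, -47] -> [-42] -> [-49] -> -49
  [-35, 25, 2, 6, -20, 50, -48] -> [-41, 19, -4, 0, -26, 44, -54] -> [-4, 0, -26, 44, -54] -> [-11, -7, -33, 37, -61] -> -75
  [4, 45, 0] -> [-2, 39, -6] -> [-2, -6] -> [-9, -13] -> -22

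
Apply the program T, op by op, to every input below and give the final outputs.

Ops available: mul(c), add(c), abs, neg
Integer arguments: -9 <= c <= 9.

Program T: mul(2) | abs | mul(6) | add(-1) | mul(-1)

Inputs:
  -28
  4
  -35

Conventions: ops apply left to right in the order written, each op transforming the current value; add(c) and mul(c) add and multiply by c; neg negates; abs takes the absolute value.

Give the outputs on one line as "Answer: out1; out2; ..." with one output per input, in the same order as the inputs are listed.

Execution, op by op:
  -28 -> -56 -> 56 -> 336 -> 335 -> -335
  4 -> 8 -> 8 -> 48 -> 47 -> -47
  -35 -> -70 -> 70 -> 420 -> 419 -> -419

-335; -47; -419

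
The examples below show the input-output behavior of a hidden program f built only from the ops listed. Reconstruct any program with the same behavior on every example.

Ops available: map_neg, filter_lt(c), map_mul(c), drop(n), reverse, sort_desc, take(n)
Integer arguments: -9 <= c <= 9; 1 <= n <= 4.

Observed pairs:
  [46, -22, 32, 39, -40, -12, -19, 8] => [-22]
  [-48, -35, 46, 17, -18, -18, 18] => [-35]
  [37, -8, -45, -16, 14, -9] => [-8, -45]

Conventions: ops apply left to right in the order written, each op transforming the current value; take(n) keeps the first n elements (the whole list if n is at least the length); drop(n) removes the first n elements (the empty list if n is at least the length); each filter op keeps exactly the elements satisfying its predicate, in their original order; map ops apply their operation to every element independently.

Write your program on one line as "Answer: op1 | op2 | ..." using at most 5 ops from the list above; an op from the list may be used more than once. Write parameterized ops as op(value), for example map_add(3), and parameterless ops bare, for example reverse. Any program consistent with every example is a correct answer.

drop(1) | take(2) | reverse | sort_desc | filter_lt(7)

Check, running the answer program on each example:
  [46, -22, 32, 39, -40, -12, -19, 8] -> [-22, 32, 39, -40, -12, -19, 8] -> [-22, 32] -> [32, -22] -> [32, -22] -> [-22]
  [-48, -35, 46, 17, -18, -18, 18] -> [-35, 46, 17, -18, -18, 18] -> [-35, 46] -> [46, -35] -> [46, -35] -> [-35]
  [37, -8, -45, -16, 14, -9] -> [-8, -45, -16, 14, -9] -> [-8, -45] -> [-45, -8] -> [-8, -45] -> [-8, -45]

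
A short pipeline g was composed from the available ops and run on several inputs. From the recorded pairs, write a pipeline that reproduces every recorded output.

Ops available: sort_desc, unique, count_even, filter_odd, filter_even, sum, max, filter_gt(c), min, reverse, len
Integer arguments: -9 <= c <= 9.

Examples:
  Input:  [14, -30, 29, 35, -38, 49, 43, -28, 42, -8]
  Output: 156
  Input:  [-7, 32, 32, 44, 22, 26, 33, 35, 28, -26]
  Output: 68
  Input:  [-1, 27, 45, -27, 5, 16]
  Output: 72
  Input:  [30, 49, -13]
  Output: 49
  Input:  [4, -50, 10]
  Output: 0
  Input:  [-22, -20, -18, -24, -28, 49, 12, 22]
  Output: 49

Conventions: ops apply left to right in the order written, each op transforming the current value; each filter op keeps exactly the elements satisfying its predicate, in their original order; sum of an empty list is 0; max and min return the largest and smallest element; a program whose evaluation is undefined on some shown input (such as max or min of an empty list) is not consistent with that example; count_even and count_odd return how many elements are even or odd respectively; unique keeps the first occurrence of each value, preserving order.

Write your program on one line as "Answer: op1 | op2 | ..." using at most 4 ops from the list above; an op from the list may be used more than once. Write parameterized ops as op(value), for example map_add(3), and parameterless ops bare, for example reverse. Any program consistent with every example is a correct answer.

filter_gt(7) | reverse | filter_odd | sum

Check, running the answer program on each example:
  [14, -30, 29, 35, -38, 49, 43, -28, 42, -8] -> [14, 29, 35, 49, 43, 42] -> [42, 43, 49, 35, 29, 14] -> [43, 49, 35, 29] -> 156
  [-7, 32, 32, 44, 22, 26, 33, 35, 28, -26] -> [32, 32, 44, 22, 26, 33, 35, 28] -> [28, 35, 33, 26, 22, 44, 32, 32] -> [35, 33] -> 68
  [-1, 27, 45, -27, 5, 16] -> [27, 45, 16] -> [16, 45, 27] -> [45, 27] -> 72
  [30, 49, -13] -> [30, 49] -> [49, 30] -> [49] -> 49
  [4, -50, 10] -> [10] -> [10] -> [] -> 0
  [-22, -20, -18, -24, -28, 49, 12, 22] -> [49, 12, 22] -> [22, 12, 49] -> [49] -> 49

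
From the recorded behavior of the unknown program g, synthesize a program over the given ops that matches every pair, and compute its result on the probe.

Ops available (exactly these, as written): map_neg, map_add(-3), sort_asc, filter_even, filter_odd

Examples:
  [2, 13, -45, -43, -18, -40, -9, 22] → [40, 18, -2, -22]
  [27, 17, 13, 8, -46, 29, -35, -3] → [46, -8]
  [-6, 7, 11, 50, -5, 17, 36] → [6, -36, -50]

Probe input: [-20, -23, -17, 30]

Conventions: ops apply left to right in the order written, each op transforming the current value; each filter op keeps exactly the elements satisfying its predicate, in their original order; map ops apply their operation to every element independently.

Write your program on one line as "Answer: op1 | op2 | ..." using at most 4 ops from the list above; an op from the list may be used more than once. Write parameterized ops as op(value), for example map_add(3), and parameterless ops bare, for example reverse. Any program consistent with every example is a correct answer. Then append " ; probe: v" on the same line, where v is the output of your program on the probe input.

sort_asc | map_neg | filter_even ; probe: [20, -30]

Check, running the answer program on each example:
  [2, 13, -45, -43, -18, -40, -9, 22] -> [-45, -43, -40, -18, -9, 2, 13, 22] -> [45, 43, 40, 18, 9, -2, -13, -22] -> [40, 18, -2, -22]
  [27, 17, 13, 8, -46, 29, -35, -3] -> [-46, -35, -3, 8, 13, 17, 27, 29] -> [46, 35, 3, -8, -13, -17, -27, -29] -> [46, -8]
  [-6, 7, 11, 50, -5, 17, 36] -> [-6, -5, 7, 11, 17, 36, 50] -> [6, 5, -7, -11, -17, -36, -50] -> [6, -36, -50]
  probe: [-20, -23, -17, 30] -> [-23, -20, -17, 30] -> [23, 20, 17, -30] -> [20, -30]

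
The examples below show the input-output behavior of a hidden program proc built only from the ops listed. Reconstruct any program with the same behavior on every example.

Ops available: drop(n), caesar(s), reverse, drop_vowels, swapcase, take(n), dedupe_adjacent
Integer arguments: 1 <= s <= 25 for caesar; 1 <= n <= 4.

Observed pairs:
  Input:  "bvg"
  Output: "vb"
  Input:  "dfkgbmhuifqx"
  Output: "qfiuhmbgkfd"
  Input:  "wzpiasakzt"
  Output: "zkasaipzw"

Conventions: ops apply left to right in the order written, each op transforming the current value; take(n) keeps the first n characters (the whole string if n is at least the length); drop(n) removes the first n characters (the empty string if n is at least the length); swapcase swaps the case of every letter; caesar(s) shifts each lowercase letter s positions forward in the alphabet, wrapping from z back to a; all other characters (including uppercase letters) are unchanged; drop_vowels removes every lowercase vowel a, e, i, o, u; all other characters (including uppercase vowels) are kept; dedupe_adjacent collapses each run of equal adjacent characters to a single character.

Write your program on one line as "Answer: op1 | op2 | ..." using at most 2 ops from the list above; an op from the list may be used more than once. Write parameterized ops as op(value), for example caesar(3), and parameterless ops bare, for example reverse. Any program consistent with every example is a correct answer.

reverse | drop(1)

Check, running the answer program on each example:
  "bvg" -> "gvb" -> "vb"
  "dfkgbmhuifqx" -> "xqfiuhmbgkfd" -> "qfiuhmbgkfd"
  "wzpiasakzt" -> "tzkasaipzw" -> "zkasaipzw"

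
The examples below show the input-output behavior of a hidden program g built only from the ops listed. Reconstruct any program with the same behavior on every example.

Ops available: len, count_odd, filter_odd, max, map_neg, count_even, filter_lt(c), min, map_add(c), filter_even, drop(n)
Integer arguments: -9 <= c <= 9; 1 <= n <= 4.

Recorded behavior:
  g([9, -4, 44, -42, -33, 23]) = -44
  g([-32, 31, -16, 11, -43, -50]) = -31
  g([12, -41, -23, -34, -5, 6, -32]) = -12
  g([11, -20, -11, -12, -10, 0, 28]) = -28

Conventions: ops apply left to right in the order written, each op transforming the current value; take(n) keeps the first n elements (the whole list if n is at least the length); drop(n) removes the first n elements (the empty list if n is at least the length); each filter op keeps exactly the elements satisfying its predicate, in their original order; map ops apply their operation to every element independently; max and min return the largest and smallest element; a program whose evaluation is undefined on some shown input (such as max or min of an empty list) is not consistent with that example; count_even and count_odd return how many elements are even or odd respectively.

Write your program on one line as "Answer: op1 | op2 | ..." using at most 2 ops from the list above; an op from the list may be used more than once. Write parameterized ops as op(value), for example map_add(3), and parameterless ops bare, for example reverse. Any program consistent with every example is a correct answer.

map_neg | min

Check, running the answer program on each example:
  [9, -4, 44, -42, -33, 23] -> [-9, 4, -44, 42, 33, -23] -> -44
  [-32, 31, -16, 11, -43, -50] -> [32, -31, 16, -11, 43, 50] -> -31
  [12, -41, -23, -34, -5, 6, -32] -> [-12, 41, 23, 34, 5, -6, 32] -> -12
  [11, -20, -11, -12, -10, 0, 28] -> [-11, 20, 11, 12, 10, 0, -28] -> -28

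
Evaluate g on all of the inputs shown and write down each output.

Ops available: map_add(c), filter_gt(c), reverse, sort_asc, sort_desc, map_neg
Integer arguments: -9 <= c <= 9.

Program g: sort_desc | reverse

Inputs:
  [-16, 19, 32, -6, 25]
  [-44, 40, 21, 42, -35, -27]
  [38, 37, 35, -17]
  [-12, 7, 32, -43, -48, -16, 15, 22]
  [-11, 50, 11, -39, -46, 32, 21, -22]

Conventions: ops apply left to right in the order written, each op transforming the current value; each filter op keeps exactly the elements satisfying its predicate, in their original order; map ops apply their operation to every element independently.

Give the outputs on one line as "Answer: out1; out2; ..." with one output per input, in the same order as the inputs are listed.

Execution, op by op:
  [-16, 19, 32, -6, 25] -> [32, 25, 19, -6, -16] -> [-16, -6, 19, 25, 32]
  [-44, 40, 21, 42, -35, -27] -> [42, 40, 21, -27, -35, -44] -> [-44, -35, -27, 21, 40, 42]
  [38, 37, 35, -17] -> [38, 37, 35, -17] -> [-17, 35, 37, 38]
  [-12, 7, 32, -43, -48, -16, 15, 22] -> [32, 22, 15, 7, -12, -16, -43, -48] -> [-48, -43, -16, -12, 7, 15, 22, 32]
  [-11, 50, 11, -39, -46, 32, 21, -22] -> [50, 32, 21, 11, -11, -22, -39, -46] -> [-46, -39, -22, -11, 11, 21, 32, 50]

[-16, -6, 19, 25, 32]; [-44, -35, -27, 21, 40, 42]; [-17, 35, 37, 38]; [-48, -43, -16, -12, 7, 15, 22, 32]; [-46, -39, -22, -11, 11, 21, 32, 50]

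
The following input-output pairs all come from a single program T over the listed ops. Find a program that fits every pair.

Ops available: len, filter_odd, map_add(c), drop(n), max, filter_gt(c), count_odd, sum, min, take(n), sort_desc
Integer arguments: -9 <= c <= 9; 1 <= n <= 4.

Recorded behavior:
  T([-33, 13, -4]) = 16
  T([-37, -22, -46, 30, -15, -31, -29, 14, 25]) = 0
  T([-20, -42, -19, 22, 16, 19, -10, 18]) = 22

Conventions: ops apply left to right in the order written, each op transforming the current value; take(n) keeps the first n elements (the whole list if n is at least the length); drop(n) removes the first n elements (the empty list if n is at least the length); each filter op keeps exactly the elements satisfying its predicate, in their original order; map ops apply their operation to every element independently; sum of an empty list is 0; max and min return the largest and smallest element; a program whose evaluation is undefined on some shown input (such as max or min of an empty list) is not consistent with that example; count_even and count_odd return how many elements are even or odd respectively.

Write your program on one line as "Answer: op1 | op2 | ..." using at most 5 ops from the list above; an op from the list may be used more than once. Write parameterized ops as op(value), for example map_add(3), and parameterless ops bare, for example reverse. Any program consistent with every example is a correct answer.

filter_odd | take(2) | map_add(3) | filter_gt(-8) | sum

Check, running the answer program on each example:
  [-33, 13, -4] -> [-33, 13] -> [-33, 13] -> [-30, 16] -> [16] -> 16
  [-37, -22, -46, 30, -15, -31, -29, 14, 25] -> [-37, -15, -31, -29, 25] -> [-37, -15] -> [-34, -12] -> [] -> 0
  [-20, -42, -19, 22, 16, 19, -10, 18] -> [-19, 19] -> [-19, 19] -> [-16, 22] -> [22] -> 22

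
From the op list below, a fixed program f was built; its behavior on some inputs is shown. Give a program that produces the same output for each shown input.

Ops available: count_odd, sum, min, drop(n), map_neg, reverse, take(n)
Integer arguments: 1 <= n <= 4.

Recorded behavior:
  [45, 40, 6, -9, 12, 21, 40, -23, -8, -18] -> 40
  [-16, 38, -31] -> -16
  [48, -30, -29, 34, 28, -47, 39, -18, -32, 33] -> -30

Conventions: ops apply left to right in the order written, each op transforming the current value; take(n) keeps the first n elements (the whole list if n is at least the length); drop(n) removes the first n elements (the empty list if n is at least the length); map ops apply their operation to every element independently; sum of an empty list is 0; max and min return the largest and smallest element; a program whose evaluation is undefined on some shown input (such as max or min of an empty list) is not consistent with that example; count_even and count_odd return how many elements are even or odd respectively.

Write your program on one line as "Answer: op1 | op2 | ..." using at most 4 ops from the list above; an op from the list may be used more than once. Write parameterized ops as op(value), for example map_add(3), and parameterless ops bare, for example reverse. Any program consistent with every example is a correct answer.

take(2) | reverse | min

Check, running the answer program on each example:
  [45, 40, 6, -9, 12, 21, 40, -23, -8, -18] -> [45, 40] -> [40, 45] -> 40
  [-16, 38, -31] -> [-16, 38] -> [38, -16] -> -16
  [48, -30, -29, 34, 28, -47, 39, -18, -32, 33] -> [48, -30] -> [-30, 48] -> -30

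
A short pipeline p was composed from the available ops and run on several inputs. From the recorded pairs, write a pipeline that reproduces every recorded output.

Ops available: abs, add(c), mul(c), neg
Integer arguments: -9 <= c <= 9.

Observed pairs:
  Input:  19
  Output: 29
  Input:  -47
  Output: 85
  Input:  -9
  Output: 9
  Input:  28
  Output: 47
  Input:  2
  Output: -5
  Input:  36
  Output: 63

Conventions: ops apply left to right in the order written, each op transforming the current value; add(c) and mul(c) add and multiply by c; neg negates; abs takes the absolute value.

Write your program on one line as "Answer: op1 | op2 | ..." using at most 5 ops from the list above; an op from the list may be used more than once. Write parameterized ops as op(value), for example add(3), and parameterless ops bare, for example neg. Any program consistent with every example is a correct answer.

mul(-2) | neg | abs | add(-9)

Check, running the answer program on each example:
  19 -> -38 -> 38 -> 38 -> 29
  -47 -> 94 -> -94 -> 94 -> 85
  -9 -> 18 -> -18 -> 18 -> 9
  28 -> -56 -> 56 -> 56 -> 47
  2 -> -4 -> 4 -> 4 -> -5
  36 -> -72 -> 72 -> 72 -> 63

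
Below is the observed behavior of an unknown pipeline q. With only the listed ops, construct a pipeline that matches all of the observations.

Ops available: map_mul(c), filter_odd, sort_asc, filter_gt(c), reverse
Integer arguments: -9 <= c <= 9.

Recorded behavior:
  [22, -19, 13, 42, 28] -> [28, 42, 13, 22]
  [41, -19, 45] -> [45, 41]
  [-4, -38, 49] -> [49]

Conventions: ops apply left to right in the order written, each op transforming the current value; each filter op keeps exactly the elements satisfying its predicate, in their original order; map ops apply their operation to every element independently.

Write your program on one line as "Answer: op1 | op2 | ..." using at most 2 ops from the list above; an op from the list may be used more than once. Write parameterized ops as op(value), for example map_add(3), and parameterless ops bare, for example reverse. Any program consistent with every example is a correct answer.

filter_gt(-2) | reverse

Check, running the answer program on each example:
  [22, -19, 13, 42, 28] -> [22, 13, 42, 28] -> [28, 42, 13, 22]
  [41, -19, 45] -> [41, 45] -> [45, 41]
  [-4, -38, 49] -> [49] -> [49]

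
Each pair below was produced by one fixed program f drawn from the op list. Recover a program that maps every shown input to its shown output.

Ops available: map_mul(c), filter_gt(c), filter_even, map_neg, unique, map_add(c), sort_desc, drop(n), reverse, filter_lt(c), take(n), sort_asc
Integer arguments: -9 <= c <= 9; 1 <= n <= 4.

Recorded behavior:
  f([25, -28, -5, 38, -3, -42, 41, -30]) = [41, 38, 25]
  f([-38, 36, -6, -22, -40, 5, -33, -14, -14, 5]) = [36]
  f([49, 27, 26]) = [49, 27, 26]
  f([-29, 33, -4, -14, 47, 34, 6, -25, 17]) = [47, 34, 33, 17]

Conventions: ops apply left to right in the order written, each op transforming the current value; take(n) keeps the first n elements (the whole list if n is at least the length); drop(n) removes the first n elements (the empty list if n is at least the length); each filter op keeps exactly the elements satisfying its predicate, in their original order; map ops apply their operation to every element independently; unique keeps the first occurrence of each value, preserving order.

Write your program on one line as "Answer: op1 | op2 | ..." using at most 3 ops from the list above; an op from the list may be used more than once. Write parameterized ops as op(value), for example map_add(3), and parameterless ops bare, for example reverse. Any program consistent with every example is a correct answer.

filter_gt(-6) | sort_desc | filter_gt(7)

Check, running the answer program on each example:
  [25, -28, -5, 38, -3, -42, 41, -30] -> [25, -5, 38, -3, 41] -> [41, 38, 25, -3, -5] -> [41, 38, 25]
  [-38, 36, -6, -22, -40, 5, -33, -14, -14, 5] -> [36, 5, 5] -> [36, 5, 5] -> [36]
  [49, 27, 26] -> [49, 27, 26] -> [49, 27, 26] -> [49, 27, 26]
  [-29, 33, -4, -14, 47, 34, 6, -25, 17] -> [33, -4, 47, 34, 6, 17] -> [47, 34, 33, 17, 6, -4] -> [47, 34, 33, 17]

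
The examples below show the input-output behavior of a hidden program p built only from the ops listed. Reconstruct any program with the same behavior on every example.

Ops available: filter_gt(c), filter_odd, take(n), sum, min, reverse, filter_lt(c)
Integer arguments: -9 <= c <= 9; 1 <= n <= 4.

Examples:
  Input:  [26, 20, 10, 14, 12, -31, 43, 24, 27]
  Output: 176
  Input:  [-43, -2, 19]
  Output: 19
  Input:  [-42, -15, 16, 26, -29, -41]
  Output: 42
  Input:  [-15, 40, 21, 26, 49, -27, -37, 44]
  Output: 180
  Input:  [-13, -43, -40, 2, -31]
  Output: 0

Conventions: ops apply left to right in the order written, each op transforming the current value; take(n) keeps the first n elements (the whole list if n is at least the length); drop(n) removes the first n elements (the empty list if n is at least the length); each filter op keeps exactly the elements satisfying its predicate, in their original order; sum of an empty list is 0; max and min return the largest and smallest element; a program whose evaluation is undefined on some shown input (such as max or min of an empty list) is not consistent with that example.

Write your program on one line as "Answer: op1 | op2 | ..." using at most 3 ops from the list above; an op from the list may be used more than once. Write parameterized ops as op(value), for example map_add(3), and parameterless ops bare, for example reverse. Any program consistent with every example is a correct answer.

filter_gt(2) | reverse | sum

Check, running the answer program on each example:
  [26, 20, 10, 14, 12, -31, 43, 24, 27] -> [26, 20, 10, 14, 12, 43, 24, 27] -> [27, 24, 43, 12, 14, 10, 20, 26] -> 176
  [-43, -2, 19] -> [19] -> [19] -> 19
  [-42, -15, 16, 26, -29, -41] -> [16, 26] -> [26, 16] -> 42
  [-15, 40, 21, 26, 49, -27, -37, 44] -> [40, 21, 26, 49, 44] -> [44, 49, 26, 21, 40] -> 180
  [-13, -43, -40, 2, -31] -> [] -> [] -> 0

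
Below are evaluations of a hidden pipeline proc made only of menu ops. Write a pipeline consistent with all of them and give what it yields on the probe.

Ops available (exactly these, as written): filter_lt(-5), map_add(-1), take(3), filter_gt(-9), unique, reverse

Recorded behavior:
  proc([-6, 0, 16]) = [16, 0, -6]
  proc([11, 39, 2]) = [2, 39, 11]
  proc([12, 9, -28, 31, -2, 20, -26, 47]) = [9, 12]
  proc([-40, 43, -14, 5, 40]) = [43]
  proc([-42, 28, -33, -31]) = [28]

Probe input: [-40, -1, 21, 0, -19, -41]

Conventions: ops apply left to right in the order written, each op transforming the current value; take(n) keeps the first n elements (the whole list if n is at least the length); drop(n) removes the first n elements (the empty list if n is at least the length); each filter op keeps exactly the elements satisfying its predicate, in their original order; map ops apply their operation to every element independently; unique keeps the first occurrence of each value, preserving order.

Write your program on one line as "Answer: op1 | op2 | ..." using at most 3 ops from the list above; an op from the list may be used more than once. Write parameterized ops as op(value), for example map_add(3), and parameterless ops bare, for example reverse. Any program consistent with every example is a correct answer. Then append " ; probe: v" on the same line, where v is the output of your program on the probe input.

take(3) | filter_gt(-9) | reverse ; probe: [21, -1]

Check, running the answer program on each example:
  [-6, 0, 16] -> [-6, 0, 16] -> [-6, 0, 16] -> [16, 0, -6]
  [11, 39, 2] -> [11, 39, 2] -> [11, 39, 2] -> [2, 39, 11]
  [12, 9, -28, 31, -2, 20, -26, 47] -> [12, 9, -28] -> [12, 9] -> [9, 12]
  [-40, 43, -14, 5, 40] -> [-40, 43, -14] -> [43] -> [43]
  [-42, 28, -33, -31] -> [-42, 28, -33] -> [28] -> [28]
  probe: [-40, -1, 21, 0, -19, -41] -> [-40, -1, 21] -> [-1, 21] -> [21, -1]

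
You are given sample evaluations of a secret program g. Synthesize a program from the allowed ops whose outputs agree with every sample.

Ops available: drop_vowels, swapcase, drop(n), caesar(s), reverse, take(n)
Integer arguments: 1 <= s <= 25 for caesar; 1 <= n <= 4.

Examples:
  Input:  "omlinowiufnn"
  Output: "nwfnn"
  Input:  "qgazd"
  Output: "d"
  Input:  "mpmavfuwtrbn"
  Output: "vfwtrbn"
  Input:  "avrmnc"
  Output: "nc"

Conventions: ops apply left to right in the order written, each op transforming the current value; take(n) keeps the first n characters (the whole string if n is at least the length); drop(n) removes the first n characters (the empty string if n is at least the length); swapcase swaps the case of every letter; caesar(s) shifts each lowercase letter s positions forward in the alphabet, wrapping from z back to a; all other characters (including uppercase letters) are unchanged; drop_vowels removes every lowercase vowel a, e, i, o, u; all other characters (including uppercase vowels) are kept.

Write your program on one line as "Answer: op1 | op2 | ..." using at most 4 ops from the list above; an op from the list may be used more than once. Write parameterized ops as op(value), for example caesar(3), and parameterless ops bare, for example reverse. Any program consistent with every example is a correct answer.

drop(2) | drop(2) | drop_vowels

Check, running the answer program on each example:
  "omlinowiufnn" -> "linowiufnn" -> "nowiufnn" -> "nwfnn"
  "qgazd" -> "azd" -> "d" -> "d"
  "mpmavfuwtrbn" -> "mavfuwtrbn" -> "vfuwtrbn" -> "vfwtrbn"
  "avrmnc" -> "rmnc" -> "nc" -> "nc"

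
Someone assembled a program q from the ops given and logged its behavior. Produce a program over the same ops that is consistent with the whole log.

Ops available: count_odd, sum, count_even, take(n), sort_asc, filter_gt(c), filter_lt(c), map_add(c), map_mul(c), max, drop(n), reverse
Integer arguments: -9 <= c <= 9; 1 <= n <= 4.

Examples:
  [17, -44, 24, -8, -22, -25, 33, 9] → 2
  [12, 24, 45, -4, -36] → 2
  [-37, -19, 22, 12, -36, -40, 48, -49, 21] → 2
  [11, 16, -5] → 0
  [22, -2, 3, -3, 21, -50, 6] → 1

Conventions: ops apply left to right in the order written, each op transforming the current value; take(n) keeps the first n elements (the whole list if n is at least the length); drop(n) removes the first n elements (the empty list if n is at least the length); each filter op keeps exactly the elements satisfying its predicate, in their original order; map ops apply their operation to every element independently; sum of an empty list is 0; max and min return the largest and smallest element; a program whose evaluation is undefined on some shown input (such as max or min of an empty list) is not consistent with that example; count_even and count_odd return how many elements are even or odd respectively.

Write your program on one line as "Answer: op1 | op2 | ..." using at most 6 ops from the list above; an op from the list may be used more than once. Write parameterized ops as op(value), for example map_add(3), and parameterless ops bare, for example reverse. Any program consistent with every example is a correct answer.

drop(1) | drop(1) | sort_asc | map_mul(3) | filter_lt(-8) | count_even

Check, running the answer program on each example:
  [17, -44, 24, -8, -22, -25, 33, 9] -> [-44, 24, -8, -22, -25, 33, 9] -> [24, -8, -22, -25, 33, 9] -> [-25, -22, -8, 9, 24, 33] -> [-75, -66, -24, 27, 72, 99] -> [-75, -66, -24] -> 2
  [12, 24, 45, -4, -36] -> [24, 45, -4, -36] -> [45, -4, -36] -> [-36, -4, 45] -> [-108, -12, 135] -> [-108, -12] -> 2
  [-37, -19, 22, 12, -36, -40, 48, -49, 21] -> [-19, 22, 12, -36, -40, 48, -49, 21] -> [22, 12, -36, -40, 48, -49, 21] -> [-49, -40, -36, 12, 21, 22, 48] -> [-147, -120, -108, 36, 63, 66, 144] -> [-147, -120, -108] -> 2
  [11, 16, -5] -> [16, -5] -> [-5] -> [-5] -> [-15] -> [-15] -> 0
  [22, -2, 3, -3, 21, -50, 6] -> [-2, 3, -3, 21, -50, 6] -> [3, -3, 21, -50, 6] -> [-50, -3, 3, 6, 21] -> [-150, -9, 9, 18, 63] -> [-150, -9] -> 1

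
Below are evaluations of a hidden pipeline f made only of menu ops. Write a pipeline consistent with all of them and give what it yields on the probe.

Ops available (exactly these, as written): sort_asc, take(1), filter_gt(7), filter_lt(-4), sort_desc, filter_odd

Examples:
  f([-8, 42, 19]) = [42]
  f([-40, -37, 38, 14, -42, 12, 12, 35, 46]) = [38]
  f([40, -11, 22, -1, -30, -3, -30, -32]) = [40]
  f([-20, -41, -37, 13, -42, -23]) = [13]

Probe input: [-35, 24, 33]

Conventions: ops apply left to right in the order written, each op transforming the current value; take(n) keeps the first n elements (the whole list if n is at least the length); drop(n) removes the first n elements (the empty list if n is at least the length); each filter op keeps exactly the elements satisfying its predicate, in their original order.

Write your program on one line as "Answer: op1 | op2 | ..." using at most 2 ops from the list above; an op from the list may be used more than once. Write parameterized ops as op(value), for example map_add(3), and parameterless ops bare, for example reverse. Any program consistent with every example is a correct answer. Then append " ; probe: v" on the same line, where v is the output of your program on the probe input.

filter_gt(7) | take(1) ; probe: [24]

Check, running the answer program on each example:
  [-8, 42, 19] -> [42, 19] -> [42]
  [-40, -37, 38, 14, -42, 12, 12, 35, 46] -> [38, 14, 12, 12, 35, 46] -> [38]
  [40, -11, 22, -1, -30, -3, -30, -32] -> [40, 22] -> [40]
  [-20, -41, -37, 13, -42, -23] -> [13] -> [13]
  probe: [-35, 24, 33] -> [24, 33] -> [24]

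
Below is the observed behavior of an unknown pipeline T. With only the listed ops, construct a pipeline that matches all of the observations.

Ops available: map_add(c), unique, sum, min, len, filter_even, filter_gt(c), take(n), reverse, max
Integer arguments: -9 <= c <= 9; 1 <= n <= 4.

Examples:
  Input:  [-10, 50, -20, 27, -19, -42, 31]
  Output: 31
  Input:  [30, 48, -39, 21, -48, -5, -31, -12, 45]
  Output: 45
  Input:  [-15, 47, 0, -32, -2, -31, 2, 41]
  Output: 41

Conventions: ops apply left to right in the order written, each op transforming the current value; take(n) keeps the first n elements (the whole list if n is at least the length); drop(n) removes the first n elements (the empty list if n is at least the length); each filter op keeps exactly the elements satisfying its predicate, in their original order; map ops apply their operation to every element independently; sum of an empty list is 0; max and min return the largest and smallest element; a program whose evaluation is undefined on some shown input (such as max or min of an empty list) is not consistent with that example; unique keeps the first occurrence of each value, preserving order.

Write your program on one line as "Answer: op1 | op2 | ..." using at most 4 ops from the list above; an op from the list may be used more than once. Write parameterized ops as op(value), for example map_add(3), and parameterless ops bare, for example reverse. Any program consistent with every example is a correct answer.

reverse | take(3) | reverse | max

Check, running the answer program on each example:
  [-10, 50, -20, 27, -19, -42, 31] -> [31, -42, -19, 27, -20, 50, -10] -> [31, -42, -19] -> [-19, -42, 31] -> 31
  [30, 48, -39, 21, -48, -5, -31, -12, 45] -> [45, -12, -31, -5, -48, 21, -39, 48, 30] -> [45, -12, -31] -> [-31, -12, 45] -> 45
  [-15, 47, 0, -32, -2, -31, 2, 41] -> [41, 2, -31, -2, -32, 0, 47, -15] -> [41, 2, -31] -> [-31, 2, 41] -> 41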